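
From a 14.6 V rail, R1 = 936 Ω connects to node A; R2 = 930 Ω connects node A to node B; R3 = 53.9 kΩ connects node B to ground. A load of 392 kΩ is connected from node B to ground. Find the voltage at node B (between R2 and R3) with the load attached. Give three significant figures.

V ≈ 14.0 V

At node B, R3 is in parallel with the load: R3‖R_L = 47380 Ω.
Below node A the resistance is R2 + (R3‖R_L) = 48310 Ω, so V_A = 14.6 × 48310/49250 = 14.32 V.
Then V_B = V_A × (R3‖R_L)/(R2 + R3‖R_L) = 14.32 × 47380/48310 = 14.0 V.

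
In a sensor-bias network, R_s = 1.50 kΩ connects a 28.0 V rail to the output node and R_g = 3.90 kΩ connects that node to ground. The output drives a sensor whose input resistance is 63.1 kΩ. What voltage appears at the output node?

V_out ≈ 19.9 V

The load sits in parallel with R_g: R_g‖R_L = (3.90 × 63.1) / (3.90 + 63.1) = 3.673 kΩ.
V_out = 28.0 × 3.673 / (1.50 + 3.673) = 28.0 × 3.673/5.173 = 19.9 V.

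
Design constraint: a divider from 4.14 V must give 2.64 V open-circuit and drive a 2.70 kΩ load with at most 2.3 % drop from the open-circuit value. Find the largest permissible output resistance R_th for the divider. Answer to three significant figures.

R_th ≤ 63.6 Ω

Loading drop = R_th/(R_th + R_L) ≤ 0.0230, so R_th ≤ R_L · ε/(1−ε) = 2.70 kΩ × 0.0230/0.9770 = 63.6 Ω.
(Any R1, R2 with R2/(R1+R2) = 0.638 and R1‖R2 ≤ 63.6 Ω will meet the spec.)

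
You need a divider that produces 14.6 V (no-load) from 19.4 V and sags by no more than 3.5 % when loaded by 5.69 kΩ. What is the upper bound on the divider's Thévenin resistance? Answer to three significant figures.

R_th ≤ 206 Ω

Loading drop = R_th/(R_th + R_L) ≤ 0.0350, so R_th ≤ R_L · ε/(1−ε) = 5.69 kΩ × 0.0350/0.9650 = 206 Ω.
(Any R1, R2 with R2/(R1+R2) = 0.753 and R1‖R2 ≤ 206 Ω will meet the spec.)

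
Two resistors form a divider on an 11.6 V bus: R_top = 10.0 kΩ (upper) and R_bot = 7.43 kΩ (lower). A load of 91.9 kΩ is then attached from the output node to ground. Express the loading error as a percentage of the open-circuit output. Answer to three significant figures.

4.43 %

The divider's output (Thévenin) resistance is R_top‖R_bot = 4.263 kΩ.
Fractional drop under load = R_th/(R_th + R_L) = 4.263 / (4.263 + 91.9) = 0.04433.
So the output falls by 4.43 %.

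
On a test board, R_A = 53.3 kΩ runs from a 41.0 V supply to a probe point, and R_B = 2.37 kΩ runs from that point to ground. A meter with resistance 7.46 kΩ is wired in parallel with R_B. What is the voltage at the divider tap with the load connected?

The load sits in parallel with R_B: R_B‖R_L = (2.37 × 7.46) / (2.37 + 7.46) = 1.799 kΩ.
V_out = 41.0 × 1.799 / (53.3 + 1.799) = 41.0 × 1.799/55.10 = 1.34 V.
(Unloaded it would have been 1.75 V.)

V_out ≈ 1.34 V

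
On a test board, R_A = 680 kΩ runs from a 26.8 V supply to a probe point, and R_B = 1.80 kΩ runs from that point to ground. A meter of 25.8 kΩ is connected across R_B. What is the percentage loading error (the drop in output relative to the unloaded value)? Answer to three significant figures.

6.51 %

The divider's output (Thévenin) resistance is R_A‖R_B = 1.795 kΩ.
Fractional drop under load = R_th/(R_th + R_L) = 1.795 / (1.795 + 25.8) = 0.06506.
So the output falls by 6.51 %.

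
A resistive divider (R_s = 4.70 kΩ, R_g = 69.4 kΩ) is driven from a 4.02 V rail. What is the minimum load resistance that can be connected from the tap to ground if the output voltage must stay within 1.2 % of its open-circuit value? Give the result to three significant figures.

R_L(min) ≈ 362 kΩ

Output resistance R_th = R_s‖R_g = (4.70 × 69.4)/74.10 = 4.402 kΩ.
The fractional drop is R_th/(R_th + R_L); requiring this ≤ 0.0120 gives R_L ≥ R_th(1/0.0120 − 1) = 4.402 × 82.33 = 362 kΩ.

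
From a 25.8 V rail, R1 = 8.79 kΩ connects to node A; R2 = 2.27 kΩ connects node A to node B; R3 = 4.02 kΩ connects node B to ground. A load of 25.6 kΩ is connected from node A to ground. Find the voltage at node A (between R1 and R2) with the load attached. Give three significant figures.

Below node A the series string R2+R3 = 6.290 kΩ sits in parallel with the 25.6 kΩ load: 5.049 kΩ.
V_A = 25.8 × 5.049/(8.79 + 5.049) = 9.41 V.

V ≈ 9.41 V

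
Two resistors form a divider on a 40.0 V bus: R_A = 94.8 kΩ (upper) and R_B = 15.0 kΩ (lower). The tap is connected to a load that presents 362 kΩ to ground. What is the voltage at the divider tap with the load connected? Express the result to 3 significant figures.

The load sits in parallel with R_B: R_B‖R_L = (15.0 × 362) / (15.0 + 362) = 14.40 kΩ.
V_out = 40.0 × 14.40 / (94.8 + 14.40) = 40.0 × 14.40/109.2 = 5.28 V.

V_out ≈ 5.28 V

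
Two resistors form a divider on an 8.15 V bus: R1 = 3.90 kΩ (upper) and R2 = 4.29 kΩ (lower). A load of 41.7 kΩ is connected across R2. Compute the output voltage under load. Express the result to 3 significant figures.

The load sits in parallel with R2: R2‖R_L = (4.29 × 41.7) / (4.29 + 41.7) = 3.890 kΩ.
V_out = 8.15 × 3.890 / (3.90 + 3.890) = 8.15 × 3.890/7.790 = 4.07 V.

V_out ≈ 4.07 V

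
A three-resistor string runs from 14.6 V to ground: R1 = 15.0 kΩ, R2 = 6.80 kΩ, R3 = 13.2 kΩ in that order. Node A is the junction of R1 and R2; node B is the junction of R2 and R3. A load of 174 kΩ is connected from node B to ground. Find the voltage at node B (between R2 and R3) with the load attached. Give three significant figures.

V ≈ 5.26 V

At node B, R3 is in parallel with the load: R3‖R_L = 12.27 kΩ.
Below node A the resistance is R2 + (R3‖R_L) = 19.07 kΩ, so V_A = 14.6 × 19.07/34.07 = 8.172 V.
Then V_B = V_A × (R3‖R_L)/(R2 + R3‖R_L) = 8.172 × 12.27/19.07 = 5.26 V.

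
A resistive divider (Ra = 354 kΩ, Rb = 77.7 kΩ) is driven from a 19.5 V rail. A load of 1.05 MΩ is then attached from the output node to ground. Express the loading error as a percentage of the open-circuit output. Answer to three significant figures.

5.72 %

The divider's output (Thévenin) resistance is Ra‖Rb = 63.72 kΩ.
Fractional drop under load = R_th/(R_th + R_L) = 63.72 / (63.72 + 1050) = 0.05721.
So the output falls by 5.72 %.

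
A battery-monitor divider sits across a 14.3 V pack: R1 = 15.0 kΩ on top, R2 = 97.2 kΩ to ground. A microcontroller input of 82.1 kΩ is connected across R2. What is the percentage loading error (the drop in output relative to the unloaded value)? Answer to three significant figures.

13.7 %

Unloaded V = 14.3 × 97.2/112.2 = 12.388 V.
Loaded: R2‖R_L = 44.51 kΩ, giving V = 14.3 × 44.51/59.51 = 10.695 V.
Drop = (12.388 − 10.695) / 12.388 = 13.7 %.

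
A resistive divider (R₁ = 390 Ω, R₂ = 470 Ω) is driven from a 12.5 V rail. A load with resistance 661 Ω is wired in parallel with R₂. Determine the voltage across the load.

The load sits in parallel with R₂: R₂‖R_L = (470 × 661) / (470 + 661) = 274.7 Ω.
V_out = 12.5 × 274.7 / (390 + 274.7) = 12.5 × 274.7/664.7 = 5.17 V.
(Unloaded it would have been 6.83 V.)

V_out ≈ 5.17 V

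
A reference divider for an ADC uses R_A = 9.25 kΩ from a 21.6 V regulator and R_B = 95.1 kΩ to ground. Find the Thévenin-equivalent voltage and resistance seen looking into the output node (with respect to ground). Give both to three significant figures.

V_th = 19.7 V, R_th = 8.43 kΩ

V_th is the open-circuit tap voltage: 21.6 × 95.1/(9.25 + 95.1) = 19.7 V.
With the supply zeroed, R_A and R_B appear in parallel from the tap: R_th = R_A‖R_B = (9.25 × 95.1)/104.3 = 8.43 kΩ.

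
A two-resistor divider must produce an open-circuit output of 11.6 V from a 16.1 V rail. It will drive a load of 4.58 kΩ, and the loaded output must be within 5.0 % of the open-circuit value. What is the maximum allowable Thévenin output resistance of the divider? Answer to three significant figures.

R_th ≤ 241 Ω

Loading drop = R_th/(R_th + R_L) ≤ 0.0500, so R_th ≤ R_L · ε/(1−ε) = 4.58 kΩ × 0.0500/0.9500 = 241 Ω.
(Any R1, R2 with R2/(R1+R2) = 0.720 and R1‖R2 ≤ 241 Ω will meet the spec.)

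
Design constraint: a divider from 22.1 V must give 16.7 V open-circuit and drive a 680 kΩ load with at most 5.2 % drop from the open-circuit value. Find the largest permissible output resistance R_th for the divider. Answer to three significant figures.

R_th ≤ 37.3 kΩ

Loading drop = R_th/(R_th + R_L) ≤ 0.0520, so R_th ≤ R_L · ε/(1−ε) = 680 kΩ × 0.0520/0.9480 = 37.3 kΩ.
(Any R1, R2 with R2/(R1+R2) = 0.756 and R1‖R2 ≤ 37.3 kΩ will meet the spec.)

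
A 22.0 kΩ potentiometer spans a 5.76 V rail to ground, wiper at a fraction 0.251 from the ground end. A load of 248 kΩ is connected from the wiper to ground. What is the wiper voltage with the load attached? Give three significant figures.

The wiper splits the pot into (1−α)R = 16.48 kΩ above and αR = 5.522 kΩ below.
Lower section ‖ load = 5.402 kΩ.
V_wiper = 5.76 × 5.402/(16.48 + 5.402) = 1.42 V.

V ≈ 1.42 V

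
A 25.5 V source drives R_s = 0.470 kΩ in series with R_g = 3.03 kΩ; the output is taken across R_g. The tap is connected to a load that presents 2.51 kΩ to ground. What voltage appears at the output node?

V_out ≈ 19.0 V

The load sits in parallel with R_g: R_g‖R_L = (3030 × 2510) / (3030 + 2510) = 1373 Ω.
V_out = 25.5 × 1373 / (470 + 1373) = 25.5 × 1373/1843 = 19.0 V.
(Unloaded it would have been 22.1 V.)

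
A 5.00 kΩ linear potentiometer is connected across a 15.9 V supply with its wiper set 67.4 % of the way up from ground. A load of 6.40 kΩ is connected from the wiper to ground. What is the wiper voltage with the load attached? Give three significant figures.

V ≈ 9.15 V

The wiper splits the pot into (1−α)R = 1.630 kΩ above and αR = 3.370 kΩ below.
Lower section ‖ load = 2.208 kΩ.
V_wiper = 15.9 × 2.208/(1.630 + 2.208) = 9.15 V.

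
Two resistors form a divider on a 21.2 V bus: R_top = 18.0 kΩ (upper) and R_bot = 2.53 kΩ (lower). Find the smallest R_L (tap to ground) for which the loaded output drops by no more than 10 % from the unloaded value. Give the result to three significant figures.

R_L(min) ≈ 20.0 kΩ

Output resistance R_th = R_top‖R_bot = (18.0 × 2.53)/20.53 = 2.218 kΩ.
The fractional drop is R_th/(R_th + R_L); requiring this ≤ 0.100 gives R_L ≥ R_th(1/0.100 − 1) = 2.218 × 9.000 = 20.0 kΩ.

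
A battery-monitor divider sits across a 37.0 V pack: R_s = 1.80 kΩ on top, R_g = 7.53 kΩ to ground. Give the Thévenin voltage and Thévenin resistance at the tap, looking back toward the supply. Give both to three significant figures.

V_th = 29.9 V, R_th = 1.45 kΩ

V_th is the open-circuit tap voltage: 37.0 × 7.53/(1.80 + 7.53) = 29.9 V.
With the supply zeroed, R_s and R_g appear in parallel from the tap: R_th = R_s‖R_g = (1.80 × 7.53)/9.330 = 1.45 kΩ.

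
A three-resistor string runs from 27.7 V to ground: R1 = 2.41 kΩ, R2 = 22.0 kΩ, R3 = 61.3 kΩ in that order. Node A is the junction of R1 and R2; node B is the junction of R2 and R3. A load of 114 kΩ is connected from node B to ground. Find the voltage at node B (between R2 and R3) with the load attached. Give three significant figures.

At node B, R3 is in parallel with the load: R3‖R_L = 39.86 kΩ.
Below node A the resistance is R2 + (R3‖R_L) = 61.86 kΩ, so V_A = 27.7 × 61.86/64.27 = 26.66 V.
Then V_B = V_A × (R3‖R_L)/(R2 + R3‖R_L) = 26.66 × 39.86/61.86 = 17.2 V.

V ≈ 17.2 V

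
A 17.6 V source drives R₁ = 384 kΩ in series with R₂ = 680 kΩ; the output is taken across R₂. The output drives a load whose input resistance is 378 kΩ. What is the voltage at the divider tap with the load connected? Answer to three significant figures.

The load sits in parallel with R₂: R₂‖R_L = (680 × 378) / (680 + 378) = 242.9 kΩ.
V_out = 17.6 × 242.9 / (384 + 242.9) = 17.6 × 242.9/626.9 = 6.82 V.

V_out ≈ 6.82 V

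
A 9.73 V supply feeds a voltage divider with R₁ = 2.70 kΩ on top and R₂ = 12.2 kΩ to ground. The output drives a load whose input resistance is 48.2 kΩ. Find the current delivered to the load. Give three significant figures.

R₂‖R_L = 9.736 kΩ; V_out = 9.73 × 9.736/12.44 = 7.617 V.
I_L = V_out / R_L = 7.617 / 48.2 kΩ = 0.158 mA.

I_L ≈ 0.158 mA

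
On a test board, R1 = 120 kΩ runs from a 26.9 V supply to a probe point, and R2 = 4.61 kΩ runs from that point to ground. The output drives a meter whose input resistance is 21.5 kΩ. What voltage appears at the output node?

The load sits in parallel with R2: R2‖R_L = (4.61 × 21.5) / (4.61 + 21.5) = 3.796 kΩ.
V_out = 26.9 × 3.796 / (120 + 3.796) = 26.9 × 3.796/123.8 = 0.825 V.

V_out ≈ 0.825 V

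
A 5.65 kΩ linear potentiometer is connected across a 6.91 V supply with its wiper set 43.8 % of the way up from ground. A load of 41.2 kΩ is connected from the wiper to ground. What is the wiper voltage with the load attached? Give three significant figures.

The wiper splits the pot into (1−α)R = 3.175 kΩ above and αR = 2.475 kΩ below.
Lower section ‖ load = 2.334 kΩ.
V_wiper = 6.91 × 2.334/(3.175 + 2.334) = 2.93 V.

V ≈ 2.93 V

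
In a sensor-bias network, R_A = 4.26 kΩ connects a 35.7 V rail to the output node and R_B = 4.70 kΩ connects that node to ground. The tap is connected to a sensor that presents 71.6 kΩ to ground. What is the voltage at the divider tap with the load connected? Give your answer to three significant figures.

V_out ≈ 18.2 V

The load sits in parallel with R_B: R_B‖R_L = (4.70 × 71.6) / (4.70 + 71.6) = 4.410 kΩ.
V_out = 35.7 × 4.410 / (4.26 + 4.410) = 35.7 × 4.410/8.670 = 18.2 V.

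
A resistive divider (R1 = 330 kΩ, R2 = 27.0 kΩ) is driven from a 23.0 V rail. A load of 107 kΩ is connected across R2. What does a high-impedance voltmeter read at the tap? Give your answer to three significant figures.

The load sits in parallel with R2: R2‖R_L = (27.0 × 107) / (27.0 + 107) = 21.56 kΩ.
V_out = 23.0 × 21.56 / (330 + 21.56) = 23.0 × 21.56/351.6 = 1.41 V.

V_out ≈ 1.41 V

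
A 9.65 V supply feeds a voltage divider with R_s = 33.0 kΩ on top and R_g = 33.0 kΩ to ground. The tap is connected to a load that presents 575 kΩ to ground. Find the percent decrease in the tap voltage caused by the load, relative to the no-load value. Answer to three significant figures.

2.79 %

The divider's output (Thévenin) resistance is R_s‖R_g = 16.50 kΩ.
Fractional drop under load = R_th/(R_th + R_L) = 16.50 / (16.50 + 575) = 0.02790.
So the output falls by 2.79 %.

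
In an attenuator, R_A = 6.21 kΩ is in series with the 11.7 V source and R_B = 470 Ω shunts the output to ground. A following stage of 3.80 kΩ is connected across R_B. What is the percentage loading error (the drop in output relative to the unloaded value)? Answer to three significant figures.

Unloaded V = 11.7 × 470/6680 = 0.82320 V.
Loaded: R_B‖R_L = 418.3 Ω, giving V = 11.7 × 418.3/6628 = 0.73831 V.
Drop = (0.82320 − 0.73831) / 0.82320 = 10.3 %.

10.3 %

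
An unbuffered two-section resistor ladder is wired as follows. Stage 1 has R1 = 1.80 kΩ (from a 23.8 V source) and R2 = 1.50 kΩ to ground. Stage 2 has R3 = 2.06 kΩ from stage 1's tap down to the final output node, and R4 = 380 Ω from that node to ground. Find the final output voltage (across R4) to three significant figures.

Stage 2 presents R3+R4 = 2440 Ω as a load on stage 1's tap.
Stage 1's lower leg becomes R2‖(R3+R4) = 928.9 Ω, so V_mid = 23.8 × 928.9/2729 = 8.102 V.
Stage 2 is itself unloaded: V_out = V_mid × R4/(R3+R4) = 8.102 × 380/2440 = 1.26 V.

V_out ≈ 1.26 V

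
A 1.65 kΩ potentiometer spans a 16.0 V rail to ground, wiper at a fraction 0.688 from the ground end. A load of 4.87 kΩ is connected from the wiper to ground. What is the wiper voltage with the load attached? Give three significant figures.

The wiper splits the pot into (1−α)R = 514.8 Ω above and αR = 1135 Ω below.
Lower section ‖ load = 920.6 Ω.
V_wiper = 16.0 × 920.6/(514.8 + 920.6) = 10.3 V.

V ≈ 10.3 V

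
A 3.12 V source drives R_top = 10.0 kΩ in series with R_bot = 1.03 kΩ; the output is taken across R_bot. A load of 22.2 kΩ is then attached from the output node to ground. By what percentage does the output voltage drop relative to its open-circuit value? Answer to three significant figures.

4.04 %

The divider's output (Thévenin) resistance is R_top‖R_bot = 0.9338 kΩ.
Fractional drop under load = R_th/(R_th + R_L) = 0.9338 / (0.9338 + 22.2) = 0.04037.
So the output falls by 4.04 %.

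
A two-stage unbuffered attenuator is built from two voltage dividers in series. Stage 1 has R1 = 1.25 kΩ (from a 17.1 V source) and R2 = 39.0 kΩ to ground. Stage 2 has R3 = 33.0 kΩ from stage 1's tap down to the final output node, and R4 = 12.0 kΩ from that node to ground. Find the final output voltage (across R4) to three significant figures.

Stage 2 presents R3+R4 = 45.00 kΩ as a load on stage 1's tap.
Stage 1's lower leg becomes R2‖(R3+R4) = 20.89 kΩ, so V_mid = 17.1 × 20.89/22.14 = 16.13 V.
Stage 2 is itself unloaded: V_out = V_mid × R4/(R3+R4) = 16.13 × 12.0/45.00 = 4.30 V.

V_out ≈ 4.30 V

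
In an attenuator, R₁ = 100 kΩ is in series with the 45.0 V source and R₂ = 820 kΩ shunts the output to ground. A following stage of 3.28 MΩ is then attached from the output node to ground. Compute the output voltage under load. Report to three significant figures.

The load sits in parallel with R₂: R₂‖R_L = (820 × 3280) / (820 + 3280) = 656.0 kΩ.
V_out = 45.0 × 656.0 / (100 + 656.0) = 45.0 × 656.0/756.0 = 39.0 V.

V_out ≈ 39.0 V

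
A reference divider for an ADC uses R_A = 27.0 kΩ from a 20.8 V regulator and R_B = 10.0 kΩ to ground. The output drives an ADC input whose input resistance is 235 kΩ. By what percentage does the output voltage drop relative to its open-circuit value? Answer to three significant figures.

3.01 %

The divider's output (Thévenin) resistance is R_A‖R_B = 7.297 kΩ.
Fractional drop under load = R_th/(R_th + R_L) = 7.297 / (7.297 + 235) = 0.03012.
So the output falls by 3.01 %.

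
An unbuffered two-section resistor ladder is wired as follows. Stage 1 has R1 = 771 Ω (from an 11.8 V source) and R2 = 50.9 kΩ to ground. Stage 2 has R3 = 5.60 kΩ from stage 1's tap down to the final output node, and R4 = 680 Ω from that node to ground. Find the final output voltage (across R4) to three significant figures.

V_out ≈ 1.12 V

Stage 2 presents R3+R4 = 6280 Ω as a load on stage 1's tap.
Stage 1's lower leg becomes R2‖(R3+R4) = 5590 Ω, so V_mid = 11.8 × 5590/6361 = 10.37 V.
Stage 2 is itself unloaded: V_out = V_mid × R4/(R3+R4) = 10.37 × 680/6280 = 1.12 V.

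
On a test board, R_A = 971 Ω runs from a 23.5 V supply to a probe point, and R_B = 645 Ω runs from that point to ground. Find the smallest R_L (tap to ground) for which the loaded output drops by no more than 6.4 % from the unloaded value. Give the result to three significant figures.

R_L(min) ≈ 5.67 kΩ

Output resistance R_th = R_A‖R_B = (971 × 645)/1616 = 387.6 Ω.
The fractional drop is R_th/(R_th + R_L); requiring this ≤ 0.0640 gives R_L ≥ R_th(1/0.0640 − 1) = 387.6 × 14.62 = 5.67 kΩ.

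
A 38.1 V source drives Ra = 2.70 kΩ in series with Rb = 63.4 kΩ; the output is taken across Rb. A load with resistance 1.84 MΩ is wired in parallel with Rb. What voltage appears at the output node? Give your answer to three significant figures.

V_out ≈ 36.5 V

The load sits in parallel with Rb: Rb‖R_L = (63.4 × 1840) / (63.4 + 1840) = 61.29 kΩ.
V_out = 38.1 × 61.29 / (2.70 + 61.29) = 38.1 × 61.29/63.99 = 36.5 V.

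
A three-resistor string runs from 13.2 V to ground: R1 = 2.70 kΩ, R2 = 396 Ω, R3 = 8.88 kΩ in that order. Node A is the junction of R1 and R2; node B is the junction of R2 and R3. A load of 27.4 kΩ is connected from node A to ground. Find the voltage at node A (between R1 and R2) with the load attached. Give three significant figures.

Below node A the series string R2+R3 = 9276 Ω sits in parallel with the 27400 Ω load: 6930 Ω.
V_A = 13.2 × 6930/(2700 + 6930) = 9.50 V.

V ≈ 9.50 V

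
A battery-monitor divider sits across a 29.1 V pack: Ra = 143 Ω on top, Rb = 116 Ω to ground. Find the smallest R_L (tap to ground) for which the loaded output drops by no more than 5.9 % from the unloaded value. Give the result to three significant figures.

R_L(min) ≈ 1.02 kΩ

Output resistance R_th = Ra‖Rb = (143 × 116)/259.0 = 64.05 Ω.
The fractional drop is R_th/(R_th + R_L); requiring this ≤ 0.0590 gives R_L ≥ R_th(1/0.0590 − 1) = 64.05 × 15.95 = 1.02 kΩ.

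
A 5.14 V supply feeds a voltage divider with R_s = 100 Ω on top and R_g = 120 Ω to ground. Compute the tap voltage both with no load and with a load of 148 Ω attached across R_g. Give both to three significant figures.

Open-circuit: V = 5.14 × 120/(100 + 120) = 2.80 V.
With the load, R_g becomes R_g‖R_L = 66.27 Ω, so V = 5.14 × 66.27/166.3 = 2.05 V.

Unloaded: 2.80 V; loaded: 2.05 V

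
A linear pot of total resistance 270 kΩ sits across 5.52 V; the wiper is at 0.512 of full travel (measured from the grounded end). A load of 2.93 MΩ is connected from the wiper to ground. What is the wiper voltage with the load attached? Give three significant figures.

V ≈ 2.76 V

The wiper splits the pot into (1−α)R = 131.8 kΩ above and αR = 138.2 kΩ below.
Lower section ‖ load = 132.0 kΩ.
V_wiper = 5.52 × 132.0/(131.8 + 132.0) = 2.76 V.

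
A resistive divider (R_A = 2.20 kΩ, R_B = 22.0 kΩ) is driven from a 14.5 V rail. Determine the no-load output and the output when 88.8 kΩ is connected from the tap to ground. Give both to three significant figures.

Open-circuit: V = 14.5 × 22.0/(2.20 + 22.0) = 13.2 V.
With the load, R_B becomes R_B‖R_L = 17.63 kΩ, so V = 14.5 × 17.63/19.83 = 12.9 V.

Unloaded: 13.2 V; loaded: 12.9 V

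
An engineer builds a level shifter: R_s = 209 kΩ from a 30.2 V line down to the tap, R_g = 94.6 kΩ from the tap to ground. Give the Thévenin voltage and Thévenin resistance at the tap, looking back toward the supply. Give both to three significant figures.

V_th = 9.41 V, R_th = 65.1 kΩ

V_th is the open-circuit tap voltage: 30.2 × 94.6/(209 + 94.6) = 9.41 V.
With the supply zeroed, R_s and R_g appear in parallel from the tap: R_th = R_s‖R_g = (209 × 94.6)/303.6 = 65.1 kΩ.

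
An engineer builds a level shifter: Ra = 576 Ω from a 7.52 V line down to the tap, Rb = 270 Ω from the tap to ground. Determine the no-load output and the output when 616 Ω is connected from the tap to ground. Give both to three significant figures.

Open-circuit: V = 7.52 × 270/(576 + 270) = 2.40 V.
With the load, Rb becomes Rb‖R_L = 187.7 Ω, so V = 7.52 × 187.7/763.7 = 1.85 V.

Unloaded: 2.40 V; loaded: 1.85 V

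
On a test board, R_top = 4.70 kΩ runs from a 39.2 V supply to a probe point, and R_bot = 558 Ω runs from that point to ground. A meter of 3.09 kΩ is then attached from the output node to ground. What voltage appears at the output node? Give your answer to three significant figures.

The load sits in parallel with R_bot: R_bot‖R_L = (558 × 3090) / (558 + 3090) = 472.6 Ω.
V_out = 39.2 × 472.6 / (4700 + 472.6) = 39.2 × 472.6/5173 = 3.58 V.
(Unloaded it would have been 4.16 V.)

V_out ≈ 3.58 V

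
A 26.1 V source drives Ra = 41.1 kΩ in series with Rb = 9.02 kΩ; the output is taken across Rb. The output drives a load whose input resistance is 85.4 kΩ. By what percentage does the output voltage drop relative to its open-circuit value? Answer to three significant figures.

The divider's output (Thévenin) resistance is Ra‖Rb = 7.397 kΩ.
Fractional drop under load = R_th/(R_th + R_L) = 7.397 / (7.397 + 85.4) = 0.07971.
So the output falls by 7.97 %.

7.97 %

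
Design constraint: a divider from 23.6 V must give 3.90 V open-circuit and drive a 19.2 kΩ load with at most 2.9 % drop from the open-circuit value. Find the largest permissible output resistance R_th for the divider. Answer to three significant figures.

Loading drop = R_th/(R_th + R_L) ≤ 0.0290, so R_th ≤ R_L · ε/(1−ε) = 19.2 kΩ × 0.0290/0.9710 = 573 Ω.

R_th ≤ 573 Ω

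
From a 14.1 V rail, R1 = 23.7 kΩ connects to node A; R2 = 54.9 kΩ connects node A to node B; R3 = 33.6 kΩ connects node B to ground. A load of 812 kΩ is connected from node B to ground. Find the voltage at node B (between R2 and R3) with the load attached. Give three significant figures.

V ≈ 4.10 V

At node B, R3 is in parallel with the load: R3‖R_L = 32.26 kΩ.
Below node A the resistance is R2 + (R3‖R_L) = 87.16 kΩ, so V_A = 14.1 × 87.16/110.9 = 11.09 V.
Then V_B = V_A × (R3‖R_L)/(R2 + R3‖R_L) = 11.09 × 32.26/87.16 = 4.10 V.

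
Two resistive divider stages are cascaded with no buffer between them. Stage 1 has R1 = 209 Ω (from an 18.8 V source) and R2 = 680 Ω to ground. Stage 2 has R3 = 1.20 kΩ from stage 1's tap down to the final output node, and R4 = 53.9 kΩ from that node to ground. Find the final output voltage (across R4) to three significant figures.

V_out ≈ 14.0 V

Stage 2 presents R3+R4 = 55100 Ω as a load on stage 1's tap.
Stage 1's lower leg becomes R2‖(R3+R4) = 671.7 Ω, so V_mid = 18.8 × 671.7/880.7 = 14.34 V.
Stage 2 is itself unloaded: V_out = V_mid × R4/(R3+R4) = 14.34 × 53900/55100 = 14.0 V.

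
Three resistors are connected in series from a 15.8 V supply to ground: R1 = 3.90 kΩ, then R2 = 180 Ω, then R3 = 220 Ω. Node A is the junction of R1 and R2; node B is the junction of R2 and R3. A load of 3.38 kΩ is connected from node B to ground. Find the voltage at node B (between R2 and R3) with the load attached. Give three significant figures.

At node B, R3 is in parallel with the load: R3‖R_L = 206.6 Ω.
Below node A the resistance is R2 + (R3‖R_L) = 386.6 Ω, so V_A = 15.8 × 386.6/4287 = 1.425 V.
Then V_B = V_A × (R3‖R_L)/(R2 + R3‖R_L) = 1.425 × 206.6/386.6 = 0.761 V.

V ≈ 0.761 V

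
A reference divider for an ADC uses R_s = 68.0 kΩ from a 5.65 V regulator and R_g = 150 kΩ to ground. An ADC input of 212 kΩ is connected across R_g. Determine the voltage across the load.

V_out ≈ 3.18 V

The load sits in parallel with R_g: R_g‖R_L = (150 × 212) / (150 + 212) = 87.85 kΩ.
V_out = 5.65 × 87.85 / (68.0 + 87.85) = 5.65 × 87.85/155.8 = 3.18 V.
(Unloaded it would have been 3.89 V.)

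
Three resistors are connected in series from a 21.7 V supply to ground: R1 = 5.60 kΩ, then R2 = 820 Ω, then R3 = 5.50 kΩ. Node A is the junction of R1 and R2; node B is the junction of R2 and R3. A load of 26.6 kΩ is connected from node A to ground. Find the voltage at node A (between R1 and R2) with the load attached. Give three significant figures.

Below node A the series string R2+R3 = 6320 Ω sits in parallel with the 26600 Ω load: 5107 Ω.
V_A = 21.7 × 5107/(5600 + 5107) = 10.4 V.

V ≈ 10.4 V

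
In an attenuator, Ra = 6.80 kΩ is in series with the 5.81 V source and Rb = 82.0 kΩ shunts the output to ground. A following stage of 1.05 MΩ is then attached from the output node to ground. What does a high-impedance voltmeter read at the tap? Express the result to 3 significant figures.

V_out ≈ 5.33 V

The load sits in parallel with Rb: Rb‖R_L = (82.0 × 1050) / (82.0 + 1050) = 76.06 kΩ.
V_out = 5.81 × 76.06 / (6.80 + 76.06) = 5.81 × 76.06/82.86 = 5.33 V.
(Unloaded it would have been 5.37 V.)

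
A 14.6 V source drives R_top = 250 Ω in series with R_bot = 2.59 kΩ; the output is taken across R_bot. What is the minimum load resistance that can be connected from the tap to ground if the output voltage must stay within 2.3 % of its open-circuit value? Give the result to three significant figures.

Output resistance R_th = R_top‖R_bot = (250 × 2590)/2840 = 228.0 Ω.
The fractional drop is R_th/(R_th + R_L); requiring this ≤ 0.0230 gives R_L ≥ R_th(1/0.0230 − 1) = 228.0 × 42.48 = 9.68 kΩ.

R_L(min) ≈ 9.68 kΩ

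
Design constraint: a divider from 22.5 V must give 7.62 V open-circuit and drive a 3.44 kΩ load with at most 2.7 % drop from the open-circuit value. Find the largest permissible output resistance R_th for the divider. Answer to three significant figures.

R_th ≤ 95.5 Ω

Loading drop = R_th/(R_th + R_L) ≤ 0.0270, so R_th ≤ R_L · ε/(1−ε) = 3.44 kΩ × 0.0270/0.9730 = 95.5 Ω.
(Any R1, R2 with R2/(R1+R2) = 0.339 and R1‖R2 ≤ 95.5 Ω will meet the spec.)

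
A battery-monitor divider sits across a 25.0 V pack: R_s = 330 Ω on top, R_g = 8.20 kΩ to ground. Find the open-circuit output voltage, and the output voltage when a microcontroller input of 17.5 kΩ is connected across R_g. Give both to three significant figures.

Unloaded: 24.0 V; loaded: 23.6 V

Open-circuit: V = 25.0 × 8200/(330 + 8200) = 24.0 V.
With the load, R_g becomes R_g‖R_L = 5584 Ω, so V = 25.0 × 5584/5914 = 23.6 V.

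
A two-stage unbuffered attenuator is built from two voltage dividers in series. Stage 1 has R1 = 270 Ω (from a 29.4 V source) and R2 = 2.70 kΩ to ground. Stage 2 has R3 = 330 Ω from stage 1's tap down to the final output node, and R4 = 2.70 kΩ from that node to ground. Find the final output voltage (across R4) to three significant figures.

V_out ≈ 22.0 V

Stage 2 presents R3+R4 = 3030 Ω as a load on stage 1's tap.
Stage 1's lower leg becomes R2‖(R3+R4) = 1428 Ω, so V_mid = 29.4 × 1428/1698 = 24.72 V.
Stage 2 is itself unloaded: V_out = V_mid × R4/(R3+R4) = 24.72 × 2700/3030 = 22.0 V.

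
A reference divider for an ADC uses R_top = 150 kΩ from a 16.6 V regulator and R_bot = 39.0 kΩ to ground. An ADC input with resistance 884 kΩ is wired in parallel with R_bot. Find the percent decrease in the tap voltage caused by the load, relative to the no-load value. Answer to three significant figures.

The divider's output (Thévenin) resistance is R_top‖R_bot = 30.95 kΩ.
Fractional drop under load = R_th/(R_th + R_L) = 30.95 / (30.95 + 884) = 0.03383.
So the output falls by 3.38 %.

3.38 %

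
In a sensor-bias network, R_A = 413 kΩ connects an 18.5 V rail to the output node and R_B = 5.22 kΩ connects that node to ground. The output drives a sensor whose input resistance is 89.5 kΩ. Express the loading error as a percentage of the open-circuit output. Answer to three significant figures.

5.45 %

The divider's output (Thévenin) resistance is R_A‖R_B = 5.155 kΩ.
Fractional drop under load = R_th/(R_th + R_L) = 5.155 / (5.155 + 89.5) = 0.05446.
So the output falls by 5.45 %.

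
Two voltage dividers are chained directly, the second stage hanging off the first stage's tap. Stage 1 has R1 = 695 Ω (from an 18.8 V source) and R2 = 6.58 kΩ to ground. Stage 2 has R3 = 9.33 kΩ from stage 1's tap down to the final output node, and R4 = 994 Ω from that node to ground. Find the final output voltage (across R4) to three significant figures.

Stage 2 presents R3+R4 = 10320 Ω as a load on stage 1's tap.
Stage 1's lower leg becomes R2‖(R3+R4) = 4019 Ω, so V_mid = 18.8 × 4019/4714 = 16.03 V.
Stage 2 is itself unloaded: V_out = V_mid × R4/(R3+R4) = 16.03 × 994/10320 = 1.54 V.

V_out ≈ 1.54 V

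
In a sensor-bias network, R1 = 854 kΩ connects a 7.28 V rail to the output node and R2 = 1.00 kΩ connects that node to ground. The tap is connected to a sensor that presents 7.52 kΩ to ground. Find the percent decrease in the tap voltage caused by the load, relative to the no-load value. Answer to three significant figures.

The divider's output (Thévenin) resistance is R1‖R2 = 0.9988 kΩ.
Fractional drop under load = R_th/(R_th + R_L) = 0.9988 / (0.9988 + 7.52) = 0.1172.
So the output falls by 11.7 %.

11.7 %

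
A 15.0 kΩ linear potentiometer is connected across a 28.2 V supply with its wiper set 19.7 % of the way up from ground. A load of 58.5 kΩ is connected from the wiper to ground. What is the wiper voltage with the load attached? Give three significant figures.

V ≈ 5.34 V

The wiper splits the pot into (1−α)R = 12.04 kΩ above and αR = 2.955 kΩ below.
Lower section ‖ load = 2.813 kΩ.
V_wiper = 28.2 × 2.813/(12.04 + 2.813) = 5.34 V.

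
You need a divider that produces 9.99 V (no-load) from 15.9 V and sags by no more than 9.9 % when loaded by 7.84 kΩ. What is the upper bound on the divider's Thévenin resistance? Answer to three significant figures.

Loading drop = R_th/(R_th + R_L) ≤ 0.0990, so R_th ≤ R_L · ε/(1−ε) = 7.84 kΩ × 0.0990/0.9010 = 861 Ω.
(Any R1, R2 with R2/(R1+R2) = 0.628 and R1‖R2 ≤ 861 Ω will meet the spec.)

R_th ≤ 861 Ω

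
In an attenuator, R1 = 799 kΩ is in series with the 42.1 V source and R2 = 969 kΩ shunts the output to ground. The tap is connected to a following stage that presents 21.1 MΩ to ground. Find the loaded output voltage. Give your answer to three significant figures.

The load sits in parallel with R2: R2‖R_L = (969 × 21100) / (969 + 21100) = 926.5 kΩ.
V_out = 42.1 × 926.5 / (799 + 926.5) = 42.1 × 926.5/1725 = 22.6 V.
(Unloaded it would have been 23.1 V.)

V_out ≈ 22.6 V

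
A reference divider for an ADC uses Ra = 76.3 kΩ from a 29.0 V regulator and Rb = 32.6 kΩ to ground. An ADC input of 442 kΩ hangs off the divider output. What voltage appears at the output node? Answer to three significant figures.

The load sits in parallel with Rb: Rb‖R_L = (32.6 × 442) / (32.6 + 442) = 30.36 kΩ.
V_out = 29.0 × 30.36 / (76.3 + 30.36) = 29.0 × 30.36/106.7 = 8.25 V.

V_out ≈ 8.25 V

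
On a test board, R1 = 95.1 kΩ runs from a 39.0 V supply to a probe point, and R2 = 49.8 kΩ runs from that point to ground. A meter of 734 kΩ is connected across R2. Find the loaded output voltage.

V_out ≈ 12.8 V

The load sits in parallel with R2: R2‖R_L = (49.8 × 734) / (49.8 + 734) = 46.64 kΩ.
V_out = 39.0 × 46.64 / (95.1 + 46.64) = 39.0 × 46.64/141.7 = 12.8 V.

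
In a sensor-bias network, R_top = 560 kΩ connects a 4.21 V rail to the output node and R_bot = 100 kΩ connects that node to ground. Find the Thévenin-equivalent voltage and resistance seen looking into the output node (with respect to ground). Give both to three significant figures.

V_th is the open-circuit tap voltage: 4.21 × 100/(560 + 100) = 0.638 V.
With the supply zeroed, R_top and R_bot appear in parallel from the tap: R_th = R_top‖R_bot = (560 × 100)/660.0 = 84.8 kΩ.

V_th = 0.638 V, R_th = 84.8 kΩ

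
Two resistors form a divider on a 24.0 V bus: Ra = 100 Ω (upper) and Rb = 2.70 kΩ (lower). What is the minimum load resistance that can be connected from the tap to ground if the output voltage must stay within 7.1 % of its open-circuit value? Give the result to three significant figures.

Output resistance R_th = Ra‖Rb = (100 × 2700)/2800 = 96.43 Ω.
The fractional drop is R_th/(R_th + R_L); requiring this ≤ 0.0710 gives R_L ≥ R_th(1/0.0710 − 1) = 96.43 × 13.08 = 1.26 kΩ.

R_L(min) ≈ 1.26 kΩ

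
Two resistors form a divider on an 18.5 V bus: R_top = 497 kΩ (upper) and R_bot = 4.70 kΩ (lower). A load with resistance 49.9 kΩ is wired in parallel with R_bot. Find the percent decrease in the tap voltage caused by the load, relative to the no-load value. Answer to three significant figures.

8.53 %

Unloaded V = 18.5 × 4.70/501.7 = 0.17331 V.
Loaded: R_bot‖R_L = 4.295 kΩ, giving V = 18.5 × 4.295/501.3 = 0.15852 V.
Drop = (0.17331 − 0.15852) / 0.17331 = 8.53 %.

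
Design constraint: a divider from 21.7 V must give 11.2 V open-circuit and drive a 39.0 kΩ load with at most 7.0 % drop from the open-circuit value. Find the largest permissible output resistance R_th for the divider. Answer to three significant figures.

R_th ≤ 2.94 kΩ

Loading drop = R_th/(R_th + R_L) ≤ 0.0700, so R_th ≤ R_L · ε/(1−ε) = 39.0 kΩ × 0.0700/0.9300 = 2.94 kΩ.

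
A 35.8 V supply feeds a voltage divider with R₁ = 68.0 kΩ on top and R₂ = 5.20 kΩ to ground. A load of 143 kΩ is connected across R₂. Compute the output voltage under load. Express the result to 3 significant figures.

The load sits in parallel with R₂: R₂‖R_L = (5.20 × 143) / (5.20 + 143) = 5.018 kΩ.
V_out = 35.8 × 5.018 / (68.0 + 5.018) = 35.8 × 5.018/73.02 = 2.46 V.
(Unloaded it would have been 2.54 V.)

V_out ≈ 2.46 V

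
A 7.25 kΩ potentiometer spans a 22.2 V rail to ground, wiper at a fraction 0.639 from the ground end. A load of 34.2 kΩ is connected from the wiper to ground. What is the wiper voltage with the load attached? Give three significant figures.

The wiper splits the pot into (1−α)R = 2.617 kΩ above and αR = 4.633 kΩ below.
Lower section ‖ load = 4.080 kΩ.
V_wiper = 22.2 × 4.080/(2.617 + 4.080) = 13.5 V.

V ≈ 13.5 V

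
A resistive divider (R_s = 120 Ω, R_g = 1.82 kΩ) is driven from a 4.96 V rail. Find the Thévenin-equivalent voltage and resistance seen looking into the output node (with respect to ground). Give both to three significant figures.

V_th is the open-circuit tap voltage: 4.96 × 1820/(120 + 1820) = 4.65 V.
With the supply zeroed, R_s and R_g appear in parallel from the tap: R_th = R_s‖R_g = (120 × 1820)/1940 = 113 Ω.

V_th = 4.65 V, R_th = 113 Ω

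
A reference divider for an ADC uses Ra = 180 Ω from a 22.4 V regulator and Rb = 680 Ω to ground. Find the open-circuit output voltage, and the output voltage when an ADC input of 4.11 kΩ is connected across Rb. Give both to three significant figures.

Open-circuit: V = 22.4 × 680/(180 + 680) = 17.7 V.
With the load, Rb becomes Rb‖R_L = 583.5 Ω, so V = 22.4 × 583.5/763.5 = 17.1 V.

Unloaded: 17.7 V; loaded: 17.1 V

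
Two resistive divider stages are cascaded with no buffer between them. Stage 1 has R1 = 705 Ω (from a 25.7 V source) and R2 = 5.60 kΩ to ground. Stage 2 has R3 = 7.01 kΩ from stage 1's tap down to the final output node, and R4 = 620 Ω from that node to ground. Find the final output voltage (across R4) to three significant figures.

Stage 2 presents R3+R4 = 7630 Ω as a load on stage 1's tap.
Stage 1's lower leg becomes R2‖(R3+R4) = 3230 Ω, so V_mid = 25.7 × 3230/3935 = 21.10 V.
Stage 2 is itself unloaded: V_out = V_mid × R4/(R3+R4) = 21.10 × 620/7630 = 1.71 V.

V_out ≈ 1.71 V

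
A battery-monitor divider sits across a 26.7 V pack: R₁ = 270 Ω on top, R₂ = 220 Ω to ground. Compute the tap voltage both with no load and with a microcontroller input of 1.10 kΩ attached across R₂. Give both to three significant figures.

Open-circuit: V = 26.7 × 220/(270 + 220) = 12.0 V.
With the load, R₂ becomes R₂‖R_L = 183.3 Ω, so V = 26.7 × 183.3/453.3 = 10.8 V.

Unloaded: 12.0 V; loaded: 10.8 V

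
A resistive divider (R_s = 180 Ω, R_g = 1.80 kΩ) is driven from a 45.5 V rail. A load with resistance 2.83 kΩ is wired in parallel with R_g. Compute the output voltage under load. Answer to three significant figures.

V_out ≈ 39.1 V

The load sits in parallel with R_g: R_g‖R_L = (1800 × 2830) / (1800 + 2830) = 1100 Ω.
V_out = 45.5 × 1100 / (180 + 1100) = 45.5 × 1100/1280 = 39.1 V.
(Unloaded it would have been 41.4 V.)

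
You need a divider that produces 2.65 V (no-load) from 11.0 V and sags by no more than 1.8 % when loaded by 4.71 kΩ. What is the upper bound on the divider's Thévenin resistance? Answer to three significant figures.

R_th ≤ 86.3 Ω

Loading drop = R_th/(R_th + R_L) ≤ 0.0180, so R_th ≤ R_L · ε/(1−ε) = 4.71 kΩ × 0.0180/0.9820 = 86.3 Ω.
(Any R1, R2 with R2/(R1+R2) = 0.241 and R1‖R2 ≤ 86.3 Ω will meet the spec.)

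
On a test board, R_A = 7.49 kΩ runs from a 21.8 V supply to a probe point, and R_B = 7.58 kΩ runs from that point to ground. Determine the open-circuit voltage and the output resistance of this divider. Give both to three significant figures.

V_th = 11.0 V, R_th = 3.77 kΩ

V_th is the open-circuit tap voltage: 21.8 × 7.58/(7.49 + 7.58) = 11.0 V.
With the supply zeroed, R_A and R_B appear in parallel from the tap: R_th = R_A‖R_B = (7.49 × 7.58)/15.07 = 3.77 kΩ.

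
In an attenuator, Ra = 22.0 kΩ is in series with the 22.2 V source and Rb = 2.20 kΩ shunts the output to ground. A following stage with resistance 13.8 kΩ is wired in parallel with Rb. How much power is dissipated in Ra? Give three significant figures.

P ≈ 19.0 mW

Total resistance from the source is Ra + (Rb‖R_L) = 23.90 kΩ, so I = 22.2/23.90 kΩ = 0.9290 mA.
P = I²·Ra = (0.9290 mA)² × 22.0 kΩ = 19.0 mW.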